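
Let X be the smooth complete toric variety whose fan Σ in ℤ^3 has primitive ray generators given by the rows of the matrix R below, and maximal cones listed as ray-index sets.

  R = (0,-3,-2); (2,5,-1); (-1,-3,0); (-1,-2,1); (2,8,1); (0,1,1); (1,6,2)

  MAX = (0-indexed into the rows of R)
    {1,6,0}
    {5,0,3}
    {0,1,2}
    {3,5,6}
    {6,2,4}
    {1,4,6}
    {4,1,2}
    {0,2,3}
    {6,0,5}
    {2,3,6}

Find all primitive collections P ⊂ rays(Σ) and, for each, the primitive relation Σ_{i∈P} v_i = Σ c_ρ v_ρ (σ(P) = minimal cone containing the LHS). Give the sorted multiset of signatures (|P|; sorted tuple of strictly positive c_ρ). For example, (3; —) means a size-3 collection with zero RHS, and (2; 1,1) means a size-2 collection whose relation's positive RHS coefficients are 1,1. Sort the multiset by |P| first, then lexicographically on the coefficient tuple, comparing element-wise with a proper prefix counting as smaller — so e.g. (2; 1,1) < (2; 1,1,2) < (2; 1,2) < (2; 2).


The 9 primitive collections of Σ (r=7, n=3):

  {0,4}:  v_{0} + v_{4} = v_{1}  ⟹  sig = (2; 1)
  {2,5}:  v_{2} + v_{5} = v_{3}  ⟹  sig = (2; 1)
  {3,4}:  v_{3} + v_{4} = v_{6}  ⟹  sig = (2; 1)
  {1,3}:  v_{1} + v_{3} = v_{0} + v_{6}  ⟹  sig = (2; 1,1)
  {4,5}:  v_{4} + v_{5} = v_{0} + 2·v_{6}  ⟹  sig = (2; 1,2)
  {1,5}:  v_{1} + v_{5} = 2·v_{0} + 2·v_{6}  ⟹  sig = (2; 2,2)
  {0,2,6}:  v_{0} + v_{2} + v_{6} = 0  ⟹  sig = (3; —)
  {0,3,6}:  v_{0} + v_{3} + v_{6} = v_{5}  ⟹  sig = (3; 1)
  {1,2,6}:  v_{1} + v_{2} + v_{6} = v_{4}  ⟹  sig = (3; 1)

Signatures (|P|; sorted positive RHS coefficients), sorted:
[(2; 1), (2; 1), (2; 1), (2; 1,1), (2; 1,2), (2; 2,2), (3; —), (3; 1), (3; 1)]


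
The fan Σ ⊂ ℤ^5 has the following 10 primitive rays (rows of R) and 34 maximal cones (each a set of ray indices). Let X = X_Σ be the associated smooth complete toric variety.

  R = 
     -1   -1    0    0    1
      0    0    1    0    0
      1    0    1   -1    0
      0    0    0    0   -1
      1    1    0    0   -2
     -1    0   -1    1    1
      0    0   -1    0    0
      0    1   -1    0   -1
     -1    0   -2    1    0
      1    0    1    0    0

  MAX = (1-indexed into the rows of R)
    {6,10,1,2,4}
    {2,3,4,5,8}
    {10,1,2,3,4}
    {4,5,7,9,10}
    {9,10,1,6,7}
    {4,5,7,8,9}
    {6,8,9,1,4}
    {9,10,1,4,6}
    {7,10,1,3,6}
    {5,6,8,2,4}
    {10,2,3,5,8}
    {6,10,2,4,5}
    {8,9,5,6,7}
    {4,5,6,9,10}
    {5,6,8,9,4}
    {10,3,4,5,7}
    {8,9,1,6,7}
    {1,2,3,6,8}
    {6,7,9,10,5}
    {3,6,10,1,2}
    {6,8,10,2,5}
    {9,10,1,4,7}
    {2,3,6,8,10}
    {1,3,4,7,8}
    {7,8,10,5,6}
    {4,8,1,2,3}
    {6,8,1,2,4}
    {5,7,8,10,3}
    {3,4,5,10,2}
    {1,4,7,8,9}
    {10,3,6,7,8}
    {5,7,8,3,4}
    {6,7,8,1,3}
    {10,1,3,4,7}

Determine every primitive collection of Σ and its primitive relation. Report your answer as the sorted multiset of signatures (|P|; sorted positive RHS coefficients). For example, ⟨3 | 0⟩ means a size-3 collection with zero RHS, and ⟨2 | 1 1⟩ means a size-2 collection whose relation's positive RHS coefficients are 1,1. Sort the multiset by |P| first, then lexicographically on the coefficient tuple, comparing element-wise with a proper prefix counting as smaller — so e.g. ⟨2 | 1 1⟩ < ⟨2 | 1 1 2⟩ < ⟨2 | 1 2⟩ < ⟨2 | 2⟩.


10 minimal non-faces of Δ(Σ) (on 10 rays):

  P={2,7}:  v_{2} + v_{7} = 0  →  sig = ⟨2 | 0⟩
  P={1,5}:  v_{1} + v_{5} = v_{4}  →  sig = ⟨2 | 1⟩
  P={3,9}:  v_{3} + v_{9} = v_{7}  →  sig = ⟨2 | 1⟩
  P={2,9}:  v_{2} + v_{9} = v_{4} + v_{6}  →  sig = ⟨2 | 1 1⟩
  P={1,8,10}:  v_{1} + v_{8} + v_{10} = 0  →  sig = ⟨3 | 0⟩
  P={3,4,6}:  v_{3} + v_{4} + v_{6} = 0  →  sig = ⟨3 | 0⟩
  P={4,6,7}:  v_{4} + v_{6} + v_{7} = v_{9}  →  sig = ⟨3 | 1⟩
  P={4,8,10}:  v_{4} + v_{8} + v_{10} = v_{5}  →  sig = ⟨3 | 1⟩
  P={3,5,6}:  v_{3} + v_{5} + v_{6} = v_{8} + v_{10}  →  sig = ⟨3 | 1 1⟩
  P={8,9,10}:  v_{8} + v_{9} + v_{10} = v_{5} + v_{6} + v_{7}  →  sig = ⟨3 | 1 1 1⟩

so the primitive-relation signature multiset is
    ⟨2 | 0⟩
    ⟨2 | 1⟩
    ⟨2 | 1⟩
    ⟨2 | 1 1⟩
    ⟨3 | 0⟩
    ⟨3 | 0⟩
    ⟨3 | 1⟩
    ⟨3 | 1⟩
    ⟨3 | 1 1⟩
    ⟨3 | 1 1 1⟩


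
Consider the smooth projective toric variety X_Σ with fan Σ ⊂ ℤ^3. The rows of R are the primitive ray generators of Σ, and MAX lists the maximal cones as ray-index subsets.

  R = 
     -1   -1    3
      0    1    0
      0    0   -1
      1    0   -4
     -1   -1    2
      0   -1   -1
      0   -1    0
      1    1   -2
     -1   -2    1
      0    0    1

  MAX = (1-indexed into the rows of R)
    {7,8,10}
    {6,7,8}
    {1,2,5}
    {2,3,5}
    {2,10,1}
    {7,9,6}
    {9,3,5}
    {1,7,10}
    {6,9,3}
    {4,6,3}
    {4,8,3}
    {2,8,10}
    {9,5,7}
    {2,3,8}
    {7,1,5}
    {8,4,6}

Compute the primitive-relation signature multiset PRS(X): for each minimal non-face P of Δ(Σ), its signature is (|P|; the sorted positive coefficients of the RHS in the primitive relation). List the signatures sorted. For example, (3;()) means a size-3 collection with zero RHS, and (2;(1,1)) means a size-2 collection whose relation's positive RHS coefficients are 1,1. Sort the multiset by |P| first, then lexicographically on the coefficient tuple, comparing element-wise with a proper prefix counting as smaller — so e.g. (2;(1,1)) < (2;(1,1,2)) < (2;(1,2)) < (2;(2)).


22 collections generate NE(X_Σ); each relation:

  • {2,7}:  v_{2} + v_{7} = 0  so sig = (2;())
  • {3,10}:  v_{3} + v_{10} = 0  so sig = (2;())
  • {5,8}:  v_{5} + v_{8} = 0  so sig = (2;())
  • {1,3}:  v_{1} + v_{3} = v_{5}  so sig = (2;(1))
  • {1,4}:  v_{1} + v_{4} = v_{6}  so sig = (2;(1))
  • {1,8}:  v_{1} + v_{8} = v_{10}  so sig = (2;(1))
  • {2,6}:  v_{2} + v_{6} = v_{3}  so sig = (2;(1))
  • {3,7}:  v_{3} + v_{7} = v_{6}  so sig = (2;(1))
  • {5,6}:  v_{5} + v_{6} = v_{9}  so sig = (2;(1))
  • {5,10}:  v_{5} + v_{10} = v_{1}  so sig = (2;(1))
  • {6,10}:  v_{6} + v_{10} = v_{7}  so sig = (2;(1))
  • {8,9}:  v_{8} + v_{9} = v_{6}  so sig = (2;(1))
  • {1,6}:  v_{1} + v_{6} = v_{5} + v_{7}  so sig = (2;(1,1))
  • {2,9}:  v_{2} + v_{9} = v_{3} + v_{5}  so sig = (2;(1,1))
  • {4,5}:  v_{4} + v_{5} = v_{3} + v_{6}  so sig = (2;(1,1))
  • {4,10}:  v_{4} + v_{10} = v_{6} + v_{8}  so sig = (2;(1,1))
  • {9,10}:  v_{9} + v_{10} = v_{5} + v_{7}  so sig = (2;(1,1))
  • {1,9}:  v_{1} + v_{9} = 2·v_{5} + v_{7}  so sig = (2;(1,2))
  • {2,4}:  v_{2} + v_{4} = 2·v_{3} + v_{8}  so sig = (2;(1,2))
  • {4,7}:  v_{4} + v_{7} = 2·v_{6} + v_{8}  so sig = (2;(1,2))
  • {4,9}:  v_{4} + v_{9} = v_{3} + 2·v_{6}  so sig = (2;(1,2))
  • {3,6,8}:  v_{3} + v_{6} + v_{8} = v_{4}  so sig = (3;(1))

so the primitive-relation signature multiset is
    |P|=2: 21 collections, coeffs (), (), (), (1), (1), (1), (1), (1), (1), (1), (1), (1), (1,1), (1,1), (1,1), (1,1), (1,1), (1,2), (1,2), (1,2), (1,2)
    |P|=3: 1 collection, coeffs (1)


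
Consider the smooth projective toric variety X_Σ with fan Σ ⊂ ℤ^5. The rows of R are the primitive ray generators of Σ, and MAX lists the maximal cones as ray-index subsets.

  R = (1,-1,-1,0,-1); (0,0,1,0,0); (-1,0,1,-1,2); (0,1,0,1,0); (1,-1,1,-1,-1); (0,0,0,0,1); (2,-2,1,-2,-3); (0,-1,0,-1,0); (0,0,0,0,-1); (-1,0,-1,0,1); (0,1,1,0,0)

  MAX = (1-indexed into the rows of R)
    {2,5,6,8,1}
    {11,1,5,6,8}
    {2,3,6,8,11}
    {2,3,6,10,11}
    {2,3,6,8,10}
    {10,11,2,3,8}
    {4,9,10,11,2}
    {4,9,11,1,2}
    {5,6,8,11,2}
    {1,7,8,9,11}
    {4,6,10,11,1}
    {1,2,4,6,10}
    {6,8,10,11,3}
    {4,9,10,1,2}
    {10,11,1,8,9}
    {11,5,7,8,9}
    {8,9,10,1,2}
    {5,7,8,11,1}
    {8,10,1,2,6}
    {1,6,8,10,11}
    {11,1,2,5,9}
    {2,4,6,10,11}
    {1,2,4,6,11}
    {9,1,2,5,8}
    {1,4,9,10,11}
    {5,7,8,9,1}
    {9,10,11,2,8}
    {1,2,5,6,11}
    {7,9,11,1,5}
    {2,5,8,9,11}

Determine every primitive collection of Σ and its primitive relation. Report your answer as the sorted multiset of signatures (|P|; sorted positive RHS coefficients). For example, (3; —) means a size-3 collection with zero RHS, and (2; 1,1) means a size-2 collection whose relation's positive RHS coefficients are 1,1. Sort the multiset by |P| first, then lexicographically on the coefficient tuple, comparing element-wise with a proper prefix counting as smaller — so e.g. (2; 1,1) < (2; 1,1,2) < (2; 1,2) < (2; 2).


Minimal non-faces — 17 found among 11 rays, 30 max cones:

  {4,8}:  v_{4} + v_{8} = 0 ; sig = (2; —)
  {6,9}:  v_{6} + v_{9} = 0 ; sig = (2; —)
  {5,10}:  v_{5} + v_{10} = v_{8} ; sig = (2; 1)
  {1,3}:  v_{1} + v_{3} = v_{6} + v_{8} ; sig = (2; 1,1)
  {4,5}:  v_{4} + v_{5} = v_{1} + v_{2} + v_{11} ; sig = (2; 1,1,1)
  {3,4}:  v_{3} + v_{4} = v_{2} + v_{6} + v_{10} + v_{11} ; sig = (2; 1,1,1,1)
  {3,9}:  v_{3} + v_{9} = v_{2} + v_{8} + v_{10} + v_{11} ; sig = (2; 1,1,1,1)
  {4,7}:  v_{4} + v_{7} = v_{1} + v_{5} + v_{9} + v_{11} ; sig = (2; 1,1,1,1)
  {6,7}:  v_{6} + v_{7} = v_{1} + v_{5} + v_{8} + v_{11} ; sig = (2; 1,1,1,1)
  {3,5}:  v_{3} + v_{5} = v_{2} + v_{6} + 2·v_{8} + v_{11} ; sig = (2; 1,1,1,2)
  {7,10}:  v_{7} + v_{10} = v_{1} + 2·v_{8} + v_{9} + v_{11} ; sig = (2; 1,1,1,2)
  {3,7}:  v_{3} + v_{7} = v_{5} + 2·v_{8} + v_{11} ; sig = (2; 1,1,2)
  {2,7}:  v_{2} + v_{7} = 2·v_{5} + v_{9} ; sig = (2; 1,2)
  {1,2,10,11}:  v_{1} + v_{2} + v_{10} + v_{11} = 0 ; sig = (4; —)
  {1,2,8,11}:  v_{1} + v_{2} + v_{8} + v_{11} = v_{5} ; sig = (4; 1)
  {1,5,8,9,11}:  v_{1} + v_{5} + v_{8} + v_{9} + v_{11} = v_{7} ; sig = (5; 1)
  {2,6,8,10,11}:  v_{2} + v_{6} + v_{8} + v_{10} + v_{11} = v_{3} ; sig = (5; 1)

so the primitive-relation signature multiset is
[(2; —), (2; —), (2; 1), (2; 1,1), (2; 1,1,1), (2; 1,1,1,1), (2; 1,1,1,1), (2; 1,1,1,1), (2; 1,1,1,1), (2; 1,1,1,2), (2; 1,1,1,2), (2; 1,1,2), (2; 1,2), (4; —), (4; 1), (5; 1), (5; 1)]


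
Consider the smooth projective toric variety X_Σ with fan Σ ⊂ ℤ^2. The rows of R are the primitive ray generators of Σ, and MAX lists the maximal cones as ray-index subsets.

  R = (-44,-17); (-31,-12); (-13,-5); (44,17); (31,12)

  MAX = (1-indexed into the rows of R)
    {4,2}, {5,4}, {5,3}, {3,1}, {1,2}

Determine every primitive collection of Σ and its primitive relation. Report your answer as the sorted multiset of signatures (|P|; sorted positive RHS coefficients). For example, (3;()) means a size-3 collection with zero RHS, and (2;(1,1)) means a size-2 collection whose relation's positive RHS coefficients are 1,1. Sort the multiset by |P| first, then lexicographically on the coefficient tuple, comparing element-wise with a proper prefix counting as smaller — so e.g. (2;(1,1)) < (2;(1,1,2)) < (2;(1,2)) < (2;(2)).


The 5 primitive collections of Σ (r=5, n=2):

  • {1,4}:  v_{1} + v_{4} = 0 — sig = (2;())
  • {2,5}:  v_{2} + v_{5} = 0 — sig = (2;())
  • {1,5}:  v_{1} + v_{5} = v_{3} — sig = (2;(1))
  • {2,3}:  v_{2} + v_{3} = v_{1} — sig = (2;(1))
  • {3,4}:  v_{3} + v_{4} = v_{5} — sig = (2;(1))

so the primitive-relation signature multiset is
    (2;())
    (2;())
    (2;(1))
    (2;(1))
    (2;(1))


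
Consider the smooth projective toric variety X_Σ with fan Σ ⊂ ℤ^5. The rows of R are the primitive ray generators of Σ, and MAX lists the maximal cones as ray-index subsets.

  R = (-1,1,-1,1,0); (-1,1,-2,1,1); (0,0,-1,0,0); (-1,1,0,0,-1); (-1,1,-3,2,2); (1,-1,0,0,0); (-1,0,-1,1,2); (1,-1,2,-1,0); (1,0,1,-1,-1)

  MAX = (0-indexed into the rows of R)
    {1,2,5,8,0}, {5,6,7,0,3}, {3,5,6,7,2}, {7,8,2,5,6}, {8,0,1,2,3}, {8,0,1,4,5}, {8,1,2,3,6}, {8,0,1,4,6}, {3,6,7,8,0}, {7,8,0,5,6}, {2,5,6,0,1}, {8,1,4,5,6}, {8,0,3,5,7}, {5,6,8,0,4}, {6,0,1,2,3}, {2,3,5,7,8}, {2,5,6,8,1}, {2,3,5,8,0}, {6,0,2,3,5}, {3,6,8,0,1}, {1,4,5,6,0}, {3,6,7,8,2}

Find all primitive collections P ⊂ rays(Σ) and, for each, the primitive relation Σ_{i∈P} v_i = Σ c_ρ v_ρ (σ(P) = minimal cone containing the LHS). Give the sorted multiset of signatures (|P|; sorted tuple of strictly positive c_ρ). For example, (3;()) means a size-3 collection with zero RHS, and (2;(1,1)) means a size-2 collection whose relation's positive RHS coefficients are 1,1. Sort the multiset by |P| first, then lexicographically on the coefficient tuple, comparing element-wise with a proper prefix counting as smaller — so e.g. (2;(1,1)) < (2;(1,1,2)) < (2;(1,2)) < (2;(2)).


Primitive collections (9):

  • {1,7}:  v_{1} + v_{7} = v_{6} + v_{8}  ⟹  sig = (2;(1,1))
  • {3,4}:  v_{3} + v_{4} = v_{0} + v_{1}  ⟹  sig = (2;(1,1))
  • {4,7}:  v_{4} + v_{7} = v_{0} + v_{5} + 2·v_{6} + 2·v_{8}  ⟹  sig = (2;(1,1,2,2))
  • {2,4}:  v_{2} + v_{4} = 2·v_{1} + v_{5}  ⟹  sig = (2;(1,2))
  • {0,2,7}:  v_{0} + v_{2} + v_{7} = 0  ⟹  sig = (3;())
  • {1,3,5}:  v_{1} + v_{3} + v_{5} = v_{0} + v_{2}  ⟹  sig = (3;(1,1))
  • {3,5,6,8}:  v_{3} + v_{5} + v_{6} + v_{8} = 0  ⟹  sig = (4;())
  • {0,2,6,8}:  v_{0} + v_{2} + v_{6} + v_{8} = v_{1}  ⟹  sig = (4;(1))
  • {0,1,5,6,8}:  v_{0} + v_{1} + v_{5} + v_{6} + v_{8} = v_{4}  ⟹  sig = (5;(1))

Signatures (|P|; sorted positive RHS coefficients), sorted:
[(2;(1,1)), (2;(1,1)), (2;(1,1,2,2)), (2;(1,2)), (3;()), (3;(1,1)), (4;()), (4;(1)), (5;(1))]


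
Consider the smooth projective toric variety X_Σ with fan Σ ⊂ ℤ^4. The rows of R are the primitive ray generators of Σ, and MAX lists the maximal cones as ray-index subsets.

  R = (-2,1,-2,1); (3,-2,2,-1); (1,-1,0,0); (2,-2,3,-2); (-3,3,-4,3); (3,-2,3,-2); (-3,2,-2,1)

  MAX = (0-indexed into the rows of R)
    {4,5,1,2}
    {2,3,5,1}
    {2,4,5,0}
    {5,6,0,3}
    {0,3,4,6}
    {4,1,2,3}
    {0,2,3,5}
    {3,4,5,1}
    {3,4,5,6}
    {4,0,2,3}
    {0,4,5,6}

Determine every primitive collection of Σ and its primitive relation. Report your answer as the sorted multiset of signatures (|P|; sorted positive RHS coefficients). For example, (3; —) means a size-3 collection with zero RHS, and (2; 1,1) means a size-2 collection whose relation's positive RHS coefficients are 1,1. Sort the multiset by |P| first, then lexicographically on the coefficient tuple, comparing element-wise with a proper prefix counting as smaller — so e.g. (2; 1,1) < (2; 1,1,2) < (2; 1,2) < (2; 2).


5 collections generate NE(X_Σ); each relation:

  P={1,6}:  v_{1} + v_{6} = 0 — sig = (2; —)
  P={0,1}:  v_{0} + v_{1} = v_{2} — sig = (2; 1)
  P={2,6}:  v_{2} + v_{6} = v_{0} — sig = (2; 1)
  P={0,3,4,5}:  v_{0} + v_{3} + v_{4} + v_{5} = 0 — sig = (4; —)
  P={2,3,4,5}:  v_{2} + v_{3} + v_{4} + v_{5} = v_{1} — sig = (4; 1)

so the primitive-relation signature multiset is
    |P|=2: 3 collections, coeffs (), (1), (1)
    |P|=4: 2 collections, coeffs (), (1)


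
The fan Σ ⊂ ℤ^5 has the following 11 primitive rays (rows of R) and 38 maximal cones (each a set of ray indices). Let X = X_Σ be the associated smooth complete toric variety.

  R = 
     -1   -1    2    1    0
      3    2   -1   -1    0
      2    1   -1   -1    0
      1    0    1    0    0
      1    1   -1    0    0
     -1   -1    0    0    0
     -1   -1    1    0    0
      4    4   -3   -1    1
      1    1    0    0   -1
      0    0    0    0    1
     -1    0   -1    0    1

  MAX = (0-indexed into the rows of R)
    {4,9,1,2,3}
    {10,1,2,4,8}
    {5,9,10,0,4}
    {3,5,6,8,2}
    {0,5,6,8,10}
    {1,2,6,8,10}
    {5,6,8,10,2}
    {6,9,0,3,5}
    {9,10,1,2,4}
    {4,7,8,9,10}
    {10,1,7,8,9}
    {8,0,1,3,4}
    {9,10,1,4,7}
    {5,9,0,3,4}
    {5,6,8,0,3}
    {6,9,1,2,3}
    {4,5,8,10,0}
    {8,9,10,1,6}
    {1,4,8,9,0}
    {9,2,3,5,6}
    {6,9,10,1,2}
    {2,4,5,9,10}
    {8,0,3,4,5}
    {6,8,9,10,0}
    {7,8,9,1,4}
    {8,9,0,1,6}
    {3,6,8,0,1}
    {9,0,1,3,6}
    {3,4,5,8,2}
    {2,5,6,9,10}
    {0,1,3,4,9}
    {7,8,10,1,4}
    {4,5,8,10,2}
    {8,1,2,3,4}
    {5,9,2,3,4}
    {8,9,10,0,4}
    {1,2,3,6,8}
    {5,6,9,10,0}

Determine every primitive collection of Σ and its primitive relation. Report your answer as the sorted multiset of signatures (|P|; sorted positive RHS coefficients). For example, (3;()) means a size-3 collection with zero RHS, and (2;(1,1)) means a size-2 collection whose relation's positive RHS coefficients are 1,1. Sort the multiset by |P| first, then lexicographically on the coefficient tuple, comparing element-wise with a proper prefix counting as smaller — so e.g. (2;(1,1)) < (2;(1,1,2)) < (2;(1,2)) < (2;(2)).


14 minimal non-faces of Δ(Σ) (on 11 rays):

  P = {4,6}:  v_{4} + v_{6} = 0 — sig = (2;())
  P = {0,2}:  v_{0} + v_{2} = v_{3} — sig = (2;(1))
  P = {1,5}:  v_{1} + v_{5} = v_{2} — sig = (2;(1))
  P = {3,10}:  v_{3} + v_{10} = v_{9} — sig = (2;(1))
  P = {5,7}:  v_{5} + v_{7} = v_{1} + v_{4} + v_{10} — sig = (2;(1,1,1))
  P = {6,7}:  v_{6} + v_{7} = v_{1} + v_{8} + v_{9} + v_{10} — sig = (2;(1,1,1,1))
  P = {3,7}:  v_{3} + v_{7} = v_{1} + v_{4} + v_{8} + 2·v_{9} — sig = (2;(1,1,1,2))
  P = {2,7}:  v_{2} + v_{7} = 2·v_{1} + v_{4} + v_{10} — sig = (2;(1,1,2))
  P = {0,7}:  v_{0} + v_{7} = v_{4} + 2·v_{8} + 3·v_{9} — sig = (2;(1,2,3))
  P = {5,8,9}:  v_{5} + v_{8} + v_{9} = 0 — sig = (3;())
  P = {2,8,9}:  v_{2} + v_{8} + v_{9} = v_{1} — sig = (3;(1))
  P = {3,8,9}:  v_{3} + v_{8} + v_{9} = v_{0} + v_{1} — sig = (3;(1,1))
  P = {0,1,10}:  v_{0} + v_{1} + v_{10} = v_{8} + 2·v_{9} — sig = (3;(1,2))
  P = {1,4,8,9,10}:  v_{1} + v_{4} + v_{8} + v_{9} + v_{10} = v_{7} — sig = (5;(1))

Hence PRS(X_Σ) =
{ (2;()),  (2;(1)) ×3,  (2;(1,1,1)),  (2;(1,1,1,1)),  (2;(1,1,1,2)),  (2;(1,1,2)),  (2;(1,2,3)),  (3;()),  (3;(1)),  (3;(1,1)),  (3;(1,2)),  (5;(1)) }


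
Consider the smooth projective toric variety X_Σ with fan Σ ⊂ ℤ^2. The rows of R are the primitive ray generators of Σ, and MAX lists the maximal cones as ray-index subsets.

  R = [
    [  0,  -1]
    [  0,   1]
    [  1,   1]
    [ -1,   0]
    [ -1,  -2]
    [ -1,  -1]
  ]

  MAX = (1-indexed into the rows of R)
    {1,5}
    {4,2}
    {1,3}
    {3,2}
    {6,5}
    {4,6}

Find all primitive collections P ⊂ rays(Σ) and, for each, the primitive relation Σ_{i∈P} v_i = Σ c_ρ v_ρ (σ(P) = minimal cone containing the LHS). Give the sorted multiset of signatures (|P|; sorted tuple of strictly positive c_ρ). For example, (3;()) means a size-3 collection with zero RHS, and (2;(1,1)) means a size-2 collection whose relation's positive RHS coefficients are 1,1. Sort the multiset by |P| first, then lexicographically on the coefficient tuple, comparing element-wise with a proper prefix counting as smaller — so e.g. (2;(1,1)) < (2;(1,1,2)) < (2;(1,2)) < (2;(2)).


9 minimal non-faces of Δ(Σ) (on 6 rays):

  P={1,2}:  v_{1} + v_{2} = 0  →  sig = (2;())
  P={3,6}:  v_{3} + v_{6} = 0  →  sig = (2;())
  P={1,4}:  v_{1} + v_{4} = v_{6}  →  sig = (2;(1))
  P={1,6}:  v_{1} + v_{6} = v_{5}  →  sig = (2;(1))
  P={2,5}:  v_{2} + v_{5} = v_{6}  →  sig = (2;(1))
  P={2,6}:  v_{2} + v_{6} = v_{4}  →  sig = (2;(1))
  P={3,4}:  v_{3} + v_{4} = v_{2}  →  sig = (2;(1))
  P={3,5}:  v_{3} + v_{5} = v_{1}  →  sig = (2;(1))
  P={4,5}:  v_{4} + v_{5} = 2·v_{6}  →  sig = (2;(2))

Sorted signature multiset PRS(X):
[(2;()), (2;()), (2;(1)), (2;(1)), (2;(1)), (2;(1)), (2;(1)), (2;(1)), (2;(2))]


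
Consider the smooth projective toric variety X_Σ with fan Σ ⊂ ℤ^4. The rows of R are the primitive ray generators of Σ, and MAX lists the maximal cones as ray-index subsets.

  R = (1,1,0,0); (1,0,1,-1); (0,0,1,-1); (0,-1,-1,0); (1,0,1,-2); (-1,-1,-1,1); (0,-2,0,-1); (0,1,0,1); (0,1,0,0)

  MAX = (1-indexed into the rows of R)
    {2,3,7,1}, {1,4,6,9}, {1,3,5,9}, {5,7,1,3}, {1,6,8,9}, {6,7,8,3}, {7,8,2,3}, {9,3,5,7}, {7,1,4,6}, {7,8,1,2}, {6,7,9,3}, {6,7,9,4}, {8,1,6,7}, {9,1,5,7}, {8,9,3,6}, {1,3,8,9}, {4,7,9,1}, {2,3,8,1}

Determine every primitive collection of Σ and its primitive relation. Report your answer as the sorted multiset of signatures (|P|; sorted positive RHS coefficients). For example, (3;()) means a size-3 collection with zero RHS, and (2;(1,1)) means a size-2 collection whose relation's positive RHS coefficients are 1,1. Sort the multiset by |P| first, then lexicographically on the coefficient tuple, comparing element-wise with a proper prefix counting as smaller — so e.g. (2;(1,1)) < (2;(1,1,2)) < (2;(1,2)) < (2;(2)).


Δ(Σ) — 9 vertices, 14 min non-faces:

  P={2,4}:  v_{2} + v_{4} = v_{1} + v_{7} ; sig = (2;(1,1))
  P={2,6}:  v_{2} + v_{6} = v_{7} + v_{8} ; sig = (2;(1,1))
  P={2,9}:  v_{2} + v_{9} = v_{1} + v_{3} ; sig = (2;(1,1))
  P={3,4}:  v_{3} + v_{4} = v_{7} + v_{9} ; sig = (2;(1,1))
  P={4,8}:  v_{4} + v_{8} = v_{1} + v_{6} ; sig = (2;(1,1))
  P={5,6}:  v_{5} + v_{6} = v_{7} + v_{9} ; sig = (2;(1,1))
  P={5,8}:  v_{5} + v_{8} = v_{1} + v_{3} ; sig = (2;(1,1))
  P={2,5}:  v_{2} + v_{5} = 2·v_{1} + 2·v_{3} + v_{7} ; sig = (2;(1,2,2))
  P={4,5}:  v_{4} + v_{5} = v_{1} + 2·v_{7} + 2·v_{9} ; sig = (2;(1,2,2))
  P={1,3,6}:  v_{1} + v_{3} + v_{6} = 0 ; sig = (3;())
  P={7,8,9}:  v_{7} + v_{8} + v_{9} = 0 ; sig = (3;())
  P={1,3,7,8}:  v_{1} + v_{3} + v_{7} + v_{8} = v_{2} ; sig = (4;(1))
  P={1,3,7,9}:  v_{1} + v_{3} + v_{7} + v_{9} = v_{5} ; sig = (4;(1))
  P={1,6,7,9}:  v_{1} + v_{6} + v_{7} + v_{9} = v_{4} ; sig = (4;(1))

Hence PRS(X_Σ) =
[(2;(1,1)), (2;(1,1)), (2;(1,1)), (2;(1,1)), (2;(1,1)), (2;(1,1)), (2;(1,1)), (2;(1,2,2)), (2;(1,2,2)), (3;()), (3;()), (4;(1)), (4;(1)), (4;(1))]


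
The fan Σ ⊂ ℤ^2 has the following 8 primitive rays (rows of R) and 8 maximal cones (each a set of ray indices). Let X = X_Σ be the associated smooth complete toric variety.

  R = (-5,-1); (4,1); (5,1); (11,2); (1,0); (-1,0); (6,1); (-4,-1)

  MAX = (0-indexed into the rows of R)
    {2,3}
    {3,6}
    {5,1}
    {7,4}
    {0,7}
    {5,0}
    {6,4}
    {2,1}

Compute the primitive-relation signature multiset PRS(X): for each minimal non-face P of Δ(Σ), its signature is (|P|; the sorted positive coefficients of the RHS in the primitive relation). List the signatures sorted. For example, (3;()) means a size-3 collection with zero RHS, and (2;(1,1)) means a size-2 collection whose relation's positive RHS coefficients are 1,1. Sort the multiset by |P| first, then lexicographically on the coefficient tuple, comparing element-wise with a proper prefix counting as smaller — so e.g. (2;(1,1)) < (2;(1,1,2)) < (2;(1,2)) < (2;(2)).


Δ(Σ) — 8 vertices, 20 min non-faces:

  P={0,2}:  v_{0} + v_{2} = 0  so sig = (2;())
  P={1,7}:  v_{1} + v_{7} = 0  so sig = (2;())
  P={4,5}:  v_{4} + v_{5} = 0  so sig = (2;())
  P={0,1}:  v_{0} + v_{1} = v_{5}  so sig = (2;(1))
  P={0,3}:  v_{0} + v_{3} = v_{6}  so sig = (2;(1))
  P={0,4}:  v_{0} + v_{4} = v_{7}  so sig = (2;(1))
  P={0,6}:  v_{0} + v_{6} = v_{4}  so sig = (2;(1))
  P={1,4}:  v_{1} + v_{4} = v_{2}  so sig = (2;(1))
  P={2,4}:  v_{2} + v_{4} = v_{6}  so sig = (2;(1))
  P={2,5}:  v_{2} + v_{5} = v_{1}  so sig = (2;(1))
  P={2,6}:  v_{2} + v_{6} = v_{3}  so sig = (2;(1))
  P={2,7}:  v_{2} + v_{7} = v_{4}  so sig = (2;(1))
  P={5,6}:  v_{5} + v_{6} = v_{2}  so sig = (2;(1))
  P={5,7}:  v_{5} + v_{7} = v_{0}  so sig = (2;(1))
  P={3,7}:  v_{3} + v_{7} = v_{4} + v_{6}  so sig = (2;(1,1))
  P={1,6}:  v_{1} + v_{6} = 2·v_{2}  so sig = (2;(2))
  P={3,4}:  v_{3} + v_{4} = 2·v_{6}  so sig = (2;(2))
  P={3,5}:  v_{3} + v_{5} = 2·v_{2}  so sig = (2;(2))
  P={6,7}:  v_{6} + v_{7} = 2·v_{4}  so sig = (2;(2))
  P={1,3}:  v_{1} + v_{3} = 3·v_{2}  so sig = (2;(3))

so the primitive-relation signature multiset is
    |P|=2: 20 collections, coeffs (), (), (), (1), (1), (1), (1), (1), (1), (1), (1), (1), (1), (1), (1,1), (2), (2), (2), (2), (3)


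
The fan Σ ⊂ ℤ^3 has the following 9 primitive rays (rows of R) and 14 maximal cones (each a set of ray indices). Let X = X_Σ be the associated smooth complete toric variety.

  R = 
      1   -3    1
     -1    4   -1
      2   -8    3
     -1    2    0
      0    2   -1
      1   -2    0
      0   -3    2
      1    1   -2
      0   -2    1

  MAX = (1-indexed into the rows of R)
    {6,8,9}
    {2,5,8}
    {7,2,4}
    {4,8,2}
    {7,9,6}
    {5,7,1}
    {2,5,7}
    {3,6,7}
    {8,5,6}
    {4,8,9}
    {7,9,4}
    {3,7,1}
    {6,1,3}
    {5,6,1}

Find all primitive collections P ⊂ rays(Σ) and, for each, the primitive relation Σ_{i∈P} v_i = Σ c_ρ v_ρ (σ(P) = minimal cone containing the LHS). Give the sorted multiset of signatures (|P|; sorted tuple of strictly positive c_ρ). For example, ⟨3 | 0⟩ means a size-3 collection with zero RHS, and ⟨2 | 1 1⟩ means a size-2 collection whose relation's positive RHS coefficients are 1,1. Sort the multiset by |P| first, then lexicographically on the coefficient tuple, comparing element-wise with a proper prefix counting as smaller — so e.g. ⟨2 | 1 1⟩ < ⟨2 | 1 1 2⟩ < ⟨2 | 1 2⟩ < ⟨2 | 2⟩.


Primitive collections (17):

  {4,6}:  v_{4} + v_{6} = 0  ⇒ sig = ⟨2 | 0⟩
  {5,9}:  v_{5} + v_{9} = 0  ⇒ sig = ⟨2 | 0⟩
  {2,6}:  v_{2} + v_{6} = v_{5}  ⇒ sig = ⟨2 | 1⟩
  {2,9}:  v_{2} + v_{9} = v_{4}  ⇒ sig = ⟨2 | 1⟩
  {4,5}:  v_{4} + v_{5} = v_{2}  ⇒ sig = ⟨2 | 1⟩
  {7,8}:  v_{7} + v_{8} = v_{6}  ⇒ sig = ⟨2 | 1⟩
  {1,4}:  v_{1} + v_{4} = v_{5} + v_{7}  ⇒ sig = ⟨2 | 1 1⟩
  {1,9}:  v_{1} + v_{9} = v_{6} + v_{7}  ⇒ sig = ⟨2 | 1 1⟩
  {3,4}:  v_{3} + v_{4} = v_{1} + v_{7}  ⇒ sig = ⟨2 | 1 1⟩
  {2,3}:  v_{2} + v_{3} = v_{1} + v_{5} + v_{7}  ⇒ sig = ⟨2 | 1 1 1⟩
  {1,2}:  v_{1} + v_{2} = 2·v_{5} + v_{7}  ⇒ sig = ⟨2 | 1 2⟩
  {1,8}:  v_{1} + v_{8} = v_{5} + 2·v_{6}  ⇒ sig = ⟨2 | 1 2⟩
  {3,8}:  v_{3} + v_{8} = v_{1} + 2·v_{6}  ⇒ sig = ⟨2 | 1 2⟩
  {3,5}:  v_{3} + v_{5} = 2·v_{1}  ⇒ sig = ⟨2 | 2⟩
  {3,9}:  v_{3} + v_{9} = 2·v_{6} + 2·v_{7}  ⇒ sig = ⟨2 | 2 2⟩
  {1,6,7}:  v_{1} + v_{6} + v_{7} = v_{3}  ⇒ sig = ⟨3 | 1⟩
  {5,6,7}:  v_{5} + v_{6} + v_{7} = v_{1}  ⇒ sig = ⟨3 | 1⟩

Sorted signature multiset PRS(X):
    ⟨2 | 0⟩
    ⟨2 | 0⟩
    ⟨2 | 1⟩
    ⟨2 | 1⟩
    ⟨2 | 1⟩
    ⟨2 | 1⟩
    ⟨2 | 1 1⟩
    ⟨2 | 1 1⟩
    ⟨2 | 1 1⟩
    ⟨2 | 1 1 1⟩
    ⟨2 | 1 2⟩
    ⟨2 | 1 2⟩
    ⟨2 | 1 2⟩
    ⟨2 | 2⟩
    ⟨2 | 2 2⟩
    ⟨3 | 1⟩
    ⟨3 | 1⟩


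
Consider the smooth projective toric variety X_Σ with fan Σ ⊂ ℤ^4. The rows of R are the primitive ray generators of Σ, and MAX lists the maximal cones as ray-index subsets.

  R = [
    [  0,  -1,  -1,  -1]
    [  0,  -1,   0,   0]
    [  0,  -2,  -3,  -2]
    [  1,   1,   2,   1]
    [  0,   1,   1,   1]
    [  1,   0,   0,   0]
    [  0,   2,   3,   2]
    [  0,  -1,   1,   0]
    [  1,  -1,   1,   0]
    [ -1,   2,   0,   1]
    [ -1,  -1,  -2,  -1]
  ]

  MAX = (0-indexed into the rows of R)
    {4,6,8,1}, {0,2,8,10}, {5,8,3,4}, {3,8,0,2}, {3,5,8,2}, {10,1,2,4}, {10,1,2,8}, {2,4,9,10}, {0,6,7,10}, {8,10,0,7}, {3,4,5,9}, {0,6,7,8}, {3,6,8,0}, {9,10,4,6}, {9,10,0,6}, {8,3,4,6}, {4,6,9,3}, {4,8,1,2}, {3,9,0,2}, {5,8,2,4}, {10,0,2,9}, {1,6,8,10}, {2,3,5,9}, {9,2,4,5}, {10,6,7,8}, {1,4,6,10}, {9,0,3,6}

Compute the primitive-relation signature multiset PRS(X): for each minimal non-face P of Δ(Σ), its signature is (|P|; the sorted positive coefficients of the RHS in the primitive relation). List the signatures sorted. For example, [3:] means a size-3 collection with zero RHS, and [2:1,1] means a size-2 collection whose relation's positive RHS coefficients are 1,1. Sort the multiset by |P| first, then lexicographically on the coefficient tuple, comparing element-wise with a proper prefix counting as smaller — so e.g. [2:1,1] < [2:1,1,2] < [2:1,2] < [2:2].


|primitive collections| = 20. Relations:

  {0,4}:  v_{0} + v_{4} = 0  →  sig = [2:]
  {2,6}:  v_{2} + v_{6} = 0  →  sig = [2:]
  {3,10}:  v_{3} + v_{10} = 0  →  sig = [2:]
  {5,7}:  v_{5} + v_{7} = v_{8}  →  sig = [2:1]
  {8,9}:  v_{8} + v_{9} = v_{4}  →  sig = [2:1]
  {0,1}:  v_{0} + v_{1} = v_{8} + v_{10}  →  sig = [2:1,1]
  {0,5}:  v_{0} + v_{5} = v_{2} + v_{3}  →  sig = [2:1,1]
  {1,3}:  v_{1} + v_{3} = v_{4} + v_{8}  →  sig = [2:1,1]
  {5,6}:  v_{5} + v_{6} = v_{3} + v_{4}  →  sig = [2:1,1]
  {5,10}:  v_{5} + v_{10} = v_{2} + v_{4}  →  sig = [2:1,1]
  {7,9}:  v_{7} + v_{9} = v_{6} + v_{10}  →  sig = [2:1,1]
  {2,7}:  v_{2} + v_{7} = v_{0} + v_{8} + v_{10}  →  sig = [2:1,1,1]
  {3,7}:  v_{3} + v_{7} = v_{0} + v_{6} + v_{8}  →  sig = [2:1,1,1]
  {4,7}:  v_{4} + v_{7} = v_{6} + v_{8} + v_{10}  →  sig = [2:1,1,1]
  {1,5}:  v_{1} + v_{5} = v_{2} + 2·v_{4} + v_{8}  →  sig = [2:1,1,2]
  {1,9}:  v_{1} + v_{9} = 2·v_{4} + v_{10}  →  sig = [2:1,2]
  {1,7}:  v_{1} + v_{7} = v_{6} + 2·v_{8} + 2·v_{10}  →  sig = [2:1,2,2]
  {2,3,4}:  v_{2} + v_{3} + v_{4} = v_{5}  →  sig = [3:1]
  {4,8,10}:  v_{4} + v_{8} + v_{10} = v_{1}  →  sig = [3:1]
  {0,6,8,10}:  v_{0} + v_{6} + v_{8} + v_{10} = v_{7}  →  sig = [4:1]

Signatures (|P|; sorted positive RHS coefficients), sorted:
{ [2:] ×3,  [2:1] ×2,  [2:1,1] ×6,  [2:1,1,1] ×3,  [2:1,1,2],  [2:1,2],  [2:1,2,2],  [3:1] ×2,  [4:1] }


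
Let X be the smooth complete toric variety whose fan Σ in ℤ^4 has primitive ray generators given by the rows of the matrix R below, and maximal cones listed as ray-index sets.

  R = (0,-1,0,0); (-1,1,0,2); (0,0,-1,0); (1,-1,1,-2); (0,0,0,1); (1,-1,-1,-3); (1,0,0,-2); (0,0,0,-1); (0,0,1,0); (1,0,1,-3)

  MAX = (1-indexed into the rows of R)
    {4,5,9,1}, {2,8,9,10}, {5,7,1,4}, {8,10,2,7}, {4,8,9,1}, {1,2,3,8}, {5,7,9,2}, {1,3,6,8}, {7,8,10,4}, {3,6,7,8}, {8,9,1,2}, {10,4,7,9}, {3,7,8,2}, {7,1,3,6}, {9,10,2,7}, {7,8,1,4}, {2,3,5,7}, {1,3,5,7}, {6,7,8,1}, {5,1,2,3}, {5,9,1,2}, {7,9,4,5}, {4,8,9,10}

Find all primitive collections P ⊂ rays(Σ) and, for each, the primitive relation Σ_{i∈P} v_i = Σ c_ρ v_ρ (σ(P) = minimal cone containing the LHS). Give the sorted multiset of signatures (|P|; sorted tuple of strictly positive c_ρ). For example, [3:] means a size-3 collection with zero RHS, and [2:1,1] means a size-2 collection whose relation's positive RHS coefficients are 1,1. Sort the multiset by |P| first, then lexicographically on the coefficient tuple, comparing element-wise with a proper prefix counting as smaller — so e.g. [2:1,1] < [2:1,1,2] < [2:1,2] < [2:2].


16 minimal non-faces of Δ(Σ) (on 10 rays):

  {3,9}:  v_{3} + v_{9} = 0  →  sig = [2:]
  {5,8}:  v_{5} + v_{8} = 0  →  sig = [2:]
  {2,4}:  v_{2} + v_{4} = v_{9}  →  sig = [2:1]
  {1,10}:  v_{1} + v_{10} = v_{4} + v_{8}  →  sig = [2:1,1]
  {2,6}:  v_{2} + v_{6} = v_{3} + v_{8}  →  sig = [2:1,1]
  {3,4}:  v_{3} + v_{4} = v_{1} + v_{7}  →  sig = [2:1,1]
  {3,10}:  v_{3} + v_{10} = v_{7} + v_{8}  →  sig = [2:1,1]
  {5,10}:  v_{5} + v_{10} = v_{7} + v_{9}  →  sig = [2:1,1]
  {5,6}:  v_{5} + v_{6} = v_{1} + v_{3} + v_{7}  →  sig = [2:1,1,1]
  {6,9}:  v_{6} + v_{9} = v_{1} + v_{7} + v_{8}  →  sig = [2:1,1,1]
  {4,6}:  v_{4} + v_{6} = 2·v_{1} + 2·v_{7} + v_{8}  →  sig = [2:1,2,2]
  {6,10}:  v_{6} + v_{10} = v_{1} + 2·v_{7} + 2·v_{8}  →  sig = [2:1,2,2]
  {1,2,7}:  v_{1} + v_{2} + v_{7} = 0  →  sig = [3:]
  {1,7,9}:  v_{1} + v_{7} + v_{9} = v_{4}  →  sig = [3:1]
  {7,8,9}:  v_{7} + v_{8} + v_{9} = v_{10}  →  sig = [3:1]
  {1,3,7,8}:  v_{1} + v_{3} + v_{7} + v_{8} = v_{6}  →  sig = [4:1]

Hence PRS(X_Σ) =
[[2:], [2:], [2:1], [2:1,1], [2:1,1], [2:1,1], [2:1,1], [2:1,1], [2:1,1,1], [2:1,1,1], [2:1,2,2], [2:1,2,2], [3:], [3:1], [3:1], [4:1]]


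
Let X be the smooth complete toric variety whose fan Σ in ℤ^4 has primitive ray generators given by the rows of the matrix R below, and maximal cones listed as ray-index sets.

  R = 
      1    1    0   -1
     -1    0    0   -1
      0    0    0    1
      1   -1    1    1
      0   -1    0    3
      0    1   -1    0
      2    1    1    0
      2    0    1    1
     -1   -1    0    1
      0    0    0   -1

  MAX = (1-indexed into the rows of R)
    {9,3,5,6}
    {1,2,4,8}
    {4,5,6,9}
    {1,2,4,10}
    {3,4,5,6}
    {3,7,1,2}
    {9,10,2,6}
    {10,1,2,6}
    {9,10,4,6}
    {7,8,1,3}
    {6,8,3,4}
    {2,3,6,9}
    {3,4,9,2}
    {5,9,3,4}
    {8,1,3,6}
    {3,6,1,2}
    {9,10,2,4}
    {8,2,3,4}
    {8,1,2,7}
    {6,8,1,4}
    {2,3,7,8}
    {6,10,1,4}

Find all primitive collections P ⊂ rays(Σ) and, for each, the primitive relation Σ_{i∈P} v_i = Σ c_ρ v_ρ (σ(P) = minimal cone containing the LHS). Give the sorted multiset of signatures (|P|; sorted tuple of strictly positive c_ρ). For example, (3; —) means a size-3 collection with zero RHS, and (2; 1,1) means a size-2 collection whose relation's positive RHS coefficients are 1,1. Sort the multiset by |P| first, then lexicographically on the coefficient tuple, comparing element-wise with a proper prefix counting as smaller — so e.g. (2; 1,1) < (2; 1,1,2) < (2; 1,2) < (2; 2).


Minimal non-faces — 18 found among 10 rays, 22 max cones:

  • {1,9}:  v_{1} + v_{9} = 0 ; sig = (2; —)
  • {3,10}:  v_{3} + v_{10} = 0 ; sig = (2; —)
  • {2,5}:  v_{2} + v_{5} = v_{3} + v_{9} ; sig = (2; 1,1)
  • {8,9}:  v_{8} + v_{9} = v_{3} + v_{4} ; sig = (2; 1,1)
  • {8,10}:  v_{8} + v_{10} = v_{1} + v_{4} ; sig = (2; 1,1)
  • {1,5}:  v_{1} + v_{5} = v_{3} + v_{4} + v_{6} ; sig = (2; 1,1,1)
  • {5,10}:  v_{5} + v_{10} = v_{4} + v_{6} + v_{9} ; sig = (2; 1,1,1)
  • {7,9}:  v_{7} + v_{9} = v_{2} + v_{3} + v_{8} ; sig = (2; 1,1,1)
  • {7,10}:  v_{7} + v_{10} = v_{1} + v_{2} + v_{8} ; sig = (2; 1,1,1)
  • {4,7}:  v_{4} + v_{7} = v_{2} + 2·v_{8} ; sig = (2; 1,2)
  • {5,7}:  v_{5} + v_{7} = 2·v_{3} + v_{8} ; sig = (2; 1,2)
  • {5,8}:  v_{5} + v_{8} = 2·v_{3} + 2·v_{4} + v_{6} ; sig = (2; 1,2,2)
  • {6,7}:  v_{6} + v_{7} = 2·v_{1} + 2·v_{3} ; sig = (2; 2,2)
  • {2,4,6}:  v_{2} + v_{4} + v_{6} = 0 ; sig = (3; —)
  • {1,3,4}:  v_{1} + v_{3} + v_{4} = v_{8} ; sig = (3; 1)
  • {2,6,8}:  v_{2} + v_{6} + v_{8} = v_{1} + v_{3} ; sig = (3; 1,1)
  • {1,2,3,8}:  v_{1} + v_{2} + v_{3} + v_{8} = v_{7} ; sig = (4; 1)
  • {3,4,6,9}:  v_{3} + v_{4} + v_{6} + v_{9} = v_{5} ; sig = (4; 1)

Hence PRS(X_Σ) =
    (2; —)
    (2; —)
    (2; 1,1)
    (2; 1,1)
    (2; 1,1)
    (2; 1,1,1)
    (2; 1,1,1)
    (2; 1,1,1)
    (2; 1,1,1)
    (2; 1,2)
    (2; 1,2)
    (2; 1,2,2)
    (2; 2,2)
    (3; —)
    (3; 1)
    (3; 1,1)
    (4; 1)
    (4; 1)


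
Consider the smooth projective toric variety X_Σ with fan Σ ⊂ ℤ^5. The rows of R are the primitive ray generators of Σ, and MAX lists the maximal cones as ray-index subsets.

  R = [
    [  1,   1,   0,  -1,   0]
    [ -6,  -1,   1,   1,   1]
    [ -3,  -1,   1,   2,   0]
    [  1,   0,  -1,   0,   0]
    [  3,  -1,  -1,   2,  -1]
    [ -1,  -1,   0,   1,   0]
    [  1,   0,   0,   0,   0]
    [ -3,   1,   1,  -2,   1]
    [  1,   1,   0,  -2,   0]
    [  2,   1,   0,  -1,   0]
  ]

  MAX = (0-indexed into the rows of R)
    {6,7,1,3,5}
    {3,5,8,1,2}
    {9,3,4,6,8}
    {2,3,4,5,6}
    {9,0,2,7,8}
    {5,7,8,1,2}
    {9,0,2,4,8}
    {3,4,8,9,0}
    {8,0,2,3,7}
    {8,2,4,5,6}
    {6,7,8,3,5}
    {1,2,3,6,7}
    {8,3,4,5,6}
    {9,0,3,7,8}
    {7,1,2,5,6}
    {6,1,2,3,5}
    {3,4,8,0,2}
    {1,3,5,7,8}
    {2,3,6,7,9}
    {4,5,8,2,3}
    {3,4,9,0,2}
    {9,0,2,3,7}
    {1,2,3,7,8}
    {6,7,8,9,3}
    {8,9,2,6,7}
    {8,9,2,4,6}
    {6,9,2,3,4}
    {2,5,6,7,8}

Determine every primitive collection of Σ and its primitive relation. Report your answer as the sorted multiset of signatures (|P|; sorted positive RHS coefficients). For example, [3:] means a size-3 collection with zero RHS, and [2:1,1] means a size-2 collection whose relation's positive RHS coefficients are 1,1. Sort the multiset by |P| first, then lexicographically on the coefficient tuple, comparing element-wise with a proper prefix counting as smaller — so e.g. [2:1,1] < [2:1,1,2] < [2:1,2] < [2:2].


11 minimal non-faces of Δ(Σ) (on 10 rays):

  {0,5}:  v_{0} + v_{5} = 0  ⇒ sig = [2:]
  {4,7}:  v_{4} + v_{7} = 0  ⇒ sig = [2:]
  {0,6}:  v_{0} + v_{6} = v_{9}  ⇒ sig = [2:1]
  {5,9}:  v_{5} + v_{9} = v_{6}  ⇒ sig = [2:1]
  {0,1}:  v_{0} + v_{1} = v_{2} + v_{3} + v_{7}  ⇒ sig = [2:1,1,1]
  {1,4}:  v_{1} + v_{4} = v_{2} + v_{3} + v_{5}  ⇒ sig = [2:1,1,1]
  {1,9}:  v_{1} + v_{9} = v_{2} + v_{3} + v_{6} + v_{7}  ⇒ sig = [2:1,1,1,1]
  {1,6,8}:  v_{1} + v_{6} + v_{8} = v_{5} + v_{7}  ⇒ sig = [3:1,1]
  {2,3,6,8}:  v_{2} + v_{3} + v_{6} + v_{8} = 0  ⇒ sig = [4:]
  {2,3,5,7}:  v_{2} + v_{3} + v_{5} + v_{7} = v_{1}  ⇒ sig = [4:1]
  {2,3,8,9}:  v_{2} + v_{3} + v_{8} + v_{9} = v_{0}  ⇒ sig = [4:1]

Hence PRS(X_Σ) =
    [2:]
    [2:]
    [2:1]
    [2:1]
    [2:1,1,1]
    [2:1,1,1]
    [2:1,1,1,1]
    [3:1,1]
    [4:]
    [4:1]
    [4:1]


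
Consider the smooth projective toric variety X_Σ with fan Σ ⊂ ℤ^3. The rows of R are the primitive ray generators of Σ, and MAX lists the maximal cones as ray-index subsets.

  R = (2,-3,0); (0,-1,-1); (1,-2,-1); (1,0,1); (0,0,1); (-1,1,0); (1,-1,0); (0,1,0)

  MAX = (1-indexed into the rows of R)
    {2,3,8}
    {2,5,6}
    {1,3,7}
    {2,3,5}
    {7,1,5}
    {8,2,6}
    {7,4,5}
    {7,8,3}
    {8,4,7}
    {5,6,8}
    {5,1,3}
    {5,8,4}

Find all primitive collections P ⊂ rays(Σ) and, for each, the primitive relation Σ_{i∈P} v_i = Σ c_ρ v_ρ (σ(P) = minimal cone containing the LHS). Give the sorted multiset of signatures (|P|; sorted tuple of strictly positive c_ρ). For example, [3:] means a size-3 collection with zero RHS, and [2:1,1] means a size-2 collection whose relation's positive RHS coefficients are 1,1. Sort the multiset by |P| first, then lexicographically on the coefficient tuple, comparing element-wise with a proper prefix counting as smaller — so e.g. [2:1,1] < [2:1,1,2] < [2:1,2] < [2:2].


The 14 primitive collections of Σ (r=8, n=3):

  P={6,7}:  v_{6} + v_{7} = 0 — sig = [2:]
  P={2,4}:  v_{2} + v_{4} = v_{7} — sig = [2:1]
  P={2,7}:  v_{2} + v_{7} = v_{3} — sig = [2:1]
  P={3,6}:  v_{3} + v_{6} = v_{2} — sig = [2:1]
  P={1,6}:  v_{1} + v_{6} = v_{3} + v_{5} — sig = [2:1,1]
  P={4,6}:  v_{4} + v_{6} = v_{5} + v_{8} — sig = [2:1,1]
  P={1,2}:  v_{1} + v_{2} = 2·v_{3} + v_{5} — sig = [2:1,2]
  P={1,4}:  v_{1} + v_{4} = v_{5} + 3·v_{7} — sig = [2:1,3]
  P={1,8}:  v_{1} + v_{8} = 2·v_{7} — sig = [2:2]
  P={3,4}:  v_{3} + v_{4} = 2·v_{7} — sig = [2:2]
  P={2,5,8}:  v_{2} + v_{5} + v_{8} = 0 — sig = [3:]
  P={3,5,7}:  v_{3} + v_{5} + v_{7} = v_{1} — sig = [3:1]
  P={3,5,8}:  v_{3} + v_{5} + v_{8} = v_{7} — sig = [3:1]
  P={5,7,8}:  v_{5} + v_{7} + v_{8} = v_{4} — sig = [3:1]

Hence PRS(X_Σ) =
    |P|=2: 10 collections, coeffs (), (1), (1), (1), (1,1), (1,1), (1,2), (1,3), (2), (2)
    |P|=3: 4 collections, coeffs (), (1), (1), (1)


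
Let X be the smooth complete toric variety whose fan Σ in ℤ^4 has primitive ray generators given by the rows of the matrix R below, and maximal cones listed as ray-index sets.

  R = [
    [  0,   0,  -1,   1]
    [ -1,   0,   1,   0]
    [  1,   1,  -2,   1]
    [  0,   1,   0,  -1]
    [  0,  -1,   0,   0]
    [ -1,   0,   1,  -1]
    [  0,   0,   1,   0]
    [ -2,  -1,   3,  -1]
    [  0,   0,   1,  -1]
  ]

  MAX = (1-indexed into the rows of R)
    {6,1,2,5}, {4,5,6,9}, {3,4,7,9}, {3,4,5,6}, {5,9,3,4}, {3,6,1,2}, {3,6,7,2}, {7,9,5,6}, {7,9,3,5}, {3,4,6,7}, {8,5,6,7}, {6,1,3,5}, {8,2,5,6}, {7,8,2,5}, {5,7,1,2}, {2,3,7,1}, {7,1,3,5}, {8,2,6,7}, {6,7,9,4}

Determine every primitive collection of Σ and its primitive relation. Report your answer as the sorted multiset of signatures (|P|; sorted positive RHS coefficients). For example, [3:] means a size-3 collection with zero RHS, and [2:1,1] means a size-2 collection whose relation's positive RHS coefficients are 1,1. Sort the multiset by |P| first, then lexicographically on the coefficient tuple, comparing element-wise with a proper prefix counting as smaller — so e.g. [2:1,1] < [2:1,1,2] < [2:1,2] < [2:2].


Primitive collections (14):

  P = {1,9}:  v_{1} + v_{9} = 0  →  sig = [2:]
  P = {3,8}:  v_{3} + v_{8} = v_{2}  →  sig = [2:1]
  P = {1,4}:  v_{1} + v_{4} = v_{3} + v_{6}  →  sig = [2:1,1]
  P = {2,9}:  v_{2} + v_{9} = v_{6} + v_{7}  →  sig = [2:1,1]
  P = {2,4}:  v_{2} + v_{4} = v_{3} + 2·v_{6} + v_{7}  →  sig = [2:1,1,2]
  P = {1,8}:  v_{1} + v_{8} = 2·v_{2} + v_{5}  →  sig = [2:1,2]
  P = {4,8}:  v_{4} + v_{8} = 2·v_{6} + v_{7}  →  sig = [2:1,2]
  P = {8,9}:  v_{8} + v_{9} = v_{5} + 2·v_{6} + 2·v_{7}  →  sig = [2:1,2,2]
  P = {1,6,7}:  v_{1} + v_{6} + v_{7} = v_{2}  →  sig = [3:1]
  P = {2,3,5}:  v_{2} + v_{3} + v_{5} = v_{1}  →  sig = [3:1]
  P = {3,6,9}:  v_{3} + v_{6} + v_{9} = v_{4}  →  sig = [3:1]
  P = {4,5,7}:  v_{4} + v_{5} + v_{7} = v_{9}  →  sig = [3:1]
  P = {3,5,6,7}:  v_{3} + v_{5} + v_{6} + v_{7} = 0  →  sig = [4:]
  P = {2,5,6,7}:  v_{2} + v_{5} + v_{6} + v_{7} = v_{8}  →  sig = [4:1]

Sorted signature multiset PRS(X):
    |P|=2: 8 collections, coeffs (), (1), (1,1), (1,1), (1,1,2), (1,2), (1,2), (1,2,2)
    |P|=3: 4 collections, coeffs (1), (1), (1), (1)
    |P|=4: 2 collections, coeffs (), (1)
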